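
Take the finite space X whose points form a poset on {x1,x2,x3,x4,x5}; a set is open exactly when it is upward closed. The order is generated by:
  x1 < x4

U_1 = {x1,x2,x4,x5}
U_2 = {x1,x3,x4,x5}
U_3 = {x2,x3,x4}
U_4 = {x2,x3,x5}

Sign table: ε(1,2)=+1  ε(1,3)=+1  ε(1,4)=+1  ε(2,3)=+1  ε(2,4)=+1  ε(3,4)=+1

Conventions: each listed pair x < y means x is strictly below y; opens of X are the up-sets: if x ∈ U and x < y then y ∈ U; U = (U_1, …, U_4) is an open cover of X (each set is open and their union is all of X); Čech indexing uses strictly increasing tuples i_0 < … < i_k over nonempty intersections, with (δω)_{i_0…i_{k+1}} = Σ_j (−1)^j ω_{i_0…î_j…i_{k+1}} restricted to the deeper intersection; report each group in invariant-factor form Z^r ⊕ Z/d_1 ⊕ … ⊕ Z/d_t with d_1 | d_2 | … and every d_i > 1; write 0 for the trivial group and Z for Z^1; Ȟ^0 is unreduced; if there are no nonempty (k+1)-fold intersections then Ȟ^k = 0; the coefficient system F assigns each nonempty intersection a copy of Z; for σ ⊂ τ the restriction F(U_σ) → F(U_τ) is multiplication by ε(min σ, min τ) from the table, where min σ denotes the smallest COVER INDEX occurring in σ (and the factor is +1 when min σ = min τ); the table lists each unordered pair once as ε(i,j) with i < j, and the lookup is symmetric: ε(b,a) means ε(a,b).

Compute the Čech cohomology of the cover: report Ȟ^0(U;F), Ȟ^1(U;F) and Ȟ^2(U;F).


nerve of the cover:
  U12={x1,x4,x5} U13={x2,x4} U14={x2,x5} U23={x3,x4} U24={x3,x5} U34={x2,x3}
  U123={x4} U124={x5} U134={x2} U234={x3}
C dims 4,6,4; δ0: rk 3, SNF 1^3; δ1: rk 3, SNF 1^3
Ȟ^0 = (4 − 3) − 0 = 1, so Ȟ^0 ≅ Z
Ȟ^1 = (6 − 3) − 3 = 0, so Ȟ^1 ≅ 0
Ȟ^2 = (4 − 0) − 3 = 1, so Ȟ^2 ≅ Z

Ȟ^0 ≅ Z,  Ȟ^1 ≅ 0,  Ȟ^2 ≅ Z


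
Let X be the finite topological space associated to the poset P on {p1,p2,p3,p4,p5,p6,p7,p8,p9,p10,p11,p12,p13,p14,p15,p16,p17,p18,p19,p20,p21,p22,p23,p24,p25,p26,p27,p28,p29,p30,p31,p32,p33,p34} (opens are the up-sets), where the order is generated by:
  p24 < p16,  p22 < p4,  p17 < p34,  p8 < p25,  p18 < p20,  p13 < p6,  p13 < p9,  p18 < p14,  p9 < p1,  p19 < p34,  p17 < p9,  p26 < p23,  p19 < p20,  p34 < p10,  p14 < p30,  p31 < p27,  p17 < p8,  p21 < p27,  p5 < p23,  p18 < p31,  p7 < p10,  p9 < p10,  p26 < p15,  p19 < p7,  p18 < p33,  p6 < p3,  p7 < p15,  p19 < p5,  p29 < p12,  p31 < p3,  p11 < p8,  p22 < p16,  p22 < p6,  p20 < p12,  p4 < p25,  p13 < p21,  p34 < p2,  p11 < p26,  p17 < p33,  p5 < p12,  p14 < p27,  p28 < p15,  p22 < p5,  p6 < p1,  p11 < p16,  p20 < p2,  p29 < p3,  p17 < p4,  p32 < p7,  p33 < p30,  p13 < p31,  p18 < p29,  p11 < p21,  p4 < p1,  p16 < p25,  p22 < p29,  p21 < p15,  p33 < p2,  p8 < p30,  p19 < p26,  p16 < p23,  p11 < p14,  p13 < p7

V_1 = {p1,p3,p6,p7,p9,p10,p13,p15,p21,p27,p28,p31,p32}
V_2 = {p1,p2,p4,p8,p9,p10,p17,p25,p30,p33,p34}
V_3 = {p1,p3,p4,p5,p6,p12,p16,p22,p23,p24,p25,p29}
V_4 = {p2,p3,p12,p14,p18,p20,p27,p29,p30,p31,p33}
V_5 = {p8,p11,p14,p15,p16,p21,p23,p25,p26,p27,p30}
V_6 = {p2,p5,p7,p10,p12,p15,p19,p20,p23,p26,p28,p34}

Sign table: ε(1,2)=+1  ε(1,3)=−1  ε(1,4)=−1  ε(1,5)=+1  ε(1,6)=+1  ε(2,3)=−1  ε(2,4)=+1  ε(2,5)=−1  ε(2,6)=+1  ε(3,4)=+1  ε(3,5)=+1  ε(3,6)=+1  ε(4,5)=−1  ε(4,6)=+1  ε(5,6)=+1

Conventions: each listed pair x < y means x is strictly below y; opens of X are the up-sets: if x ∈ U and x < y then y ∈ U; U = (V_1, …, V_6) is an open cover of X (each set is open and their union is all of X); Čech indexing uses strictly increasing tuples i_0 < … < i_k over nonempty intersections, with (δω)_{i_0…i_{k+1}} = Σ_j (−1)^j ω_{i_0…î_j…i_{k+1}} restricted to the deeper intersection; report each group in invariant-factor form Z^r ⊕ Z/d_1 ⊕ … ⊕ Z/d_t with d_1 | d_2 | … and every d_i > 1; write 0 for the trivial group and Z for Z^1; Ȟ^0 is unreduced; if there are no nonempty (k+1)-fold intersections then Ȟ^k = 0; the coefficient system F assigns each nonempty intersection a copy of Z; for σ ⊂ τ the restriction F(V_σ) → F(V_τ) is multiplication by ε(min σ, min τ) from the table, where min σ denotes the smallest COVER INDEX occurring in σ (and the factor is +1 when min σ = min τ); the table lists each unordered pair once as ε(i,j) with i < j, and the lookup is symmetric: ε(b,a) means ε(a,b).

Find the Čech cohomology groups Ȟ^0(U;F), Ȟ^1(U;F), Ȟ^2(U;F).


nerve of the cover:
  V12={p1,p9,p10} V13={p1,p3,p6} V14={p3,p27,p31} V15={p15,p21,p27} V16={p7,p10,p15,p28} V23={p1,p4,p25} V24={p2,p30,p33} V25={p8,p25,p30} V26={p2,p10,p34} V34={p3,p12,p29} V35={p16,p23,p25} V36={p5,p12,p23} V45={p14,p27,p30} V46={p2,p12,p20} V56={p15,p23,p26}
  V123={p1} V126={p10} V134={p3} V145={p27} V156={p15} V235={p25} V245={p30} V246={p2} V346={p12} V356={p23}
C dims 6,15,10; δ0: rk 6, SNF 1^5·2; δ1: rk 9, SNF 1^9
Ȟ^0 = (6 − 6) − 0 = 0, so Ȟ^0 ≅ 0
Ȟ^1 = (15 − 9) − 6 = 0 plus torsion [2], so Ȟ^1 ≅ Z/2
Ȟ^2 = (10 − 0) − 9 = 1, so Ȟ^2 ≅ Z

Ȟ^0 ≅ 0; Ȟ^1 ≅ Z/2; Ȟ^2 ≅ Z


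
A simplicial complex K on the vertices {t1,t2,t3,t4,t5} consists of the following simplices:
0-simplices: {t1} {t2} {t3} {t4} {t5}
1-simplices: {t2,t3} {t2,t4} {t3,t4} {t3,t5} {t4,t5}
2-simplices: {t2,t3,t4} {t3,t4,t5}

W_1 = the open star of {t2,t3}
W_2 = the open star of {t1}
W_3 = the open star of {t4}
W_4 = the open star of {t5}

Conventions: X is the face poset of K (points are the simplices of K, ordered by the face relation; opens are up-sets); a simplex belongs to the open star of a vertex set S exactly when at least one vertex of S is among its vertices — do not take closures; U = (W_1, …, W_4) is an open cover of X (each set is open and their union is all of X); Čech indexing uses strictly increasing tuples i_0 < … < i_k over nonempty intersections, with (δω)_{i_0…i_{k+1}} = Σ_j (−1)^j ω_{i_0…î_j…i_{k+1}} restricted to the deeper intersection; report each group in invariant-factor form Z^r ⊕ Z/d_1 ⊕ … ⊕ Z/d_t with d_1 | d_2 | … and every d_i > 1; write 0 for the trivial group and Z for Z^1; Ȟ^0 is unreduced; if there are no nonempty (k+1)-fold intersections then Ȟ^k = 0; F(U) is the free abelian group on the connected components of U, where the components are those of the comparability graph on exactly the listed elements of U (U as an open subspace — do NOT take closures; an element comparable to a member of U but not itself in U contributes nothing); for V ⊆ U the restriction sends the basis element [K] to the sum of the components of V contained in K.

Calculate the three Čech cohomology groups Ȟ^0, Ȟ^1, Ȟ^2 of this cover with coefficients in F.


nerve simplices:
  W1={{t2},{t3},{t2,t3},{t2,t4},{t3,t4},{t3,t5},{t2,t3,t4},{t3,t4,t5}} W2={{t1}} W3={{t4},{t2,t4},{t3,t4},{t4,t5},{t2,t3,t4},{t3,t4,t5}} W4={{t5},{t3,t5},{t4,t5},{t3,t4,t5}}
  W13={{t2,t4},{t3,t4},{t2,t3,t4},{t3,t4,t5}} W14={{t3,t5},{t3,t4,t5}} W34={{t4,t5},{t3,t4,t5}}
  W134={{t3,t4,t5}}
components per intersection:
  W1: {{t2},{t3},{t2,t3},{t2,t4},{t3,t4},{t3,t5},{t2,t3,t4},{t3,t4,t5}}
  W2: {{t1}}
  W3: {{t4},{t2,t4},{t3,t4},{t4,t5},{t2,t3,t4},{t3,t4,t5}}
  W4: {{t5},{t3,t5},{t4,t5},{t3,t4,t5}}
  W13: {{t2,t4},{t3,t4},{t2,t3,t4},{t3,t4,t5}}
  W14: {{t3,t5},{t3,t4,t5}}
  W34: {{t4,t5},{t3,t4,t5}}
  W134: {{t3,t4,t5}}
C dims 4,3,1; δ0: rk 2, SNF 1^2; δ1: rk 1, SNF 1^1
degree 0: 4−2−0 = 2 → Ȟ^0 ≅ Z^2
degree 1: 3−1−2 = 0 → Ȟ^1 ≅ 0
degree 2: 1−0−1 = 0 → Ȟ^2 ≅ 0

Ȟ^0(U;F) ≅ Z^2; Ȟ^1(U;F) ≅ 0; Ȟ^2(U;F) ≅ 0


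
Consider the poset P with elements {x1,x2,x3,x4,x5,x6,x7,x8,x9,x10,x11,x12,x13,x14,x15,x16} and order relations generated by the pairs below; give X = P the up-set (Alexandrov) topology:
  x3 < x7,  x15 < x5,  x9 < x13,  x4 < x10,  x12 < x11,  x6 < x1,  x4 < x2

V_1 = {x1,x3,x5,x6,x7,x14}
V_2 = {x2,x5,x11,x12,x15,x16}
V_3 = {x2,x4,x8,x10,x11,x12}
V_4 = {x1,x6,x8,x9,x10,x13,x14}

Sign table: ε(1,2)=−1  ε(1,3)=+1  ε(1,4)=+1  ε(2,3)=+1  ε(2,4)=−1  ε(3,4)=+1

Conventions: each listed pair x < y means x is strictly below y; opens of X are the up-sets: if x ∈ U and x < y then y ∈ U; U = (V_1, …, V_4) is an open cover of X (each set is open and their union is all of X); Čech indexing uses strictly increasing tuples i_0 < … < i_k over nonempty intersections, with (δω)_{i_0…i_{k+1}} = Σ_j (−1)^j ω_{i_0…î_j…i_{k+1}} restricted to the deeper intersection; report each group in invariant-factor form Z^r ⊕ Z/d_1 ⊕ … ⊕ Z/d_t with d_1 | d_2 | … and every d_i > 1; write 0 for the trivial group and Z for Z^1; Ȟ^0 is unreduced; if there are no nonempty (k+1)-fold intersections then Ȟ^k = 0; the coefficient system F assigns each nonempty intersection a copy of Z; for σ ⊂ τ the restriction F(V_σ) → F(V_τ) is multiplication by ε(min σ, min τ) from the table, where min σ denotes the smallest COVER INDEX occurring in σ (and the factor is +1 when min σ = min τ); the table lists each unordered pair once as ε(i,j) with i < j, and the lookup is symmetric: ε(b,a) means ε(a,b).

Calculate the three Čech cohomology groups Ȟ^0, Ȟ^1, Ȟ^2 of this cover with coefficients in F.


intersection data:
  V12={x5} V14={x1,x6,x14} V23={x2,x11,x12} V34={x8,x10}
C dims 4,4; δ0: rk 4, SNF 1^3·2
Ȟ^0 = (4 − 4) − 0 = 0, so Ȟ^0 ≅ 0
Ȟ^1 = (4 − 0) − 4 = 0 plus torsion [2], so Ȟ^1 ≅ Z/2
Ȟ^2 = (0 − 0) − 0 = 0, so Ȟ^2 ≅ 0

Ȟ^0(U;F) ≅ 0, Ȟ^1(U;F) ≅ Z/2 and Ȟ^2(U;F) ≅ 0


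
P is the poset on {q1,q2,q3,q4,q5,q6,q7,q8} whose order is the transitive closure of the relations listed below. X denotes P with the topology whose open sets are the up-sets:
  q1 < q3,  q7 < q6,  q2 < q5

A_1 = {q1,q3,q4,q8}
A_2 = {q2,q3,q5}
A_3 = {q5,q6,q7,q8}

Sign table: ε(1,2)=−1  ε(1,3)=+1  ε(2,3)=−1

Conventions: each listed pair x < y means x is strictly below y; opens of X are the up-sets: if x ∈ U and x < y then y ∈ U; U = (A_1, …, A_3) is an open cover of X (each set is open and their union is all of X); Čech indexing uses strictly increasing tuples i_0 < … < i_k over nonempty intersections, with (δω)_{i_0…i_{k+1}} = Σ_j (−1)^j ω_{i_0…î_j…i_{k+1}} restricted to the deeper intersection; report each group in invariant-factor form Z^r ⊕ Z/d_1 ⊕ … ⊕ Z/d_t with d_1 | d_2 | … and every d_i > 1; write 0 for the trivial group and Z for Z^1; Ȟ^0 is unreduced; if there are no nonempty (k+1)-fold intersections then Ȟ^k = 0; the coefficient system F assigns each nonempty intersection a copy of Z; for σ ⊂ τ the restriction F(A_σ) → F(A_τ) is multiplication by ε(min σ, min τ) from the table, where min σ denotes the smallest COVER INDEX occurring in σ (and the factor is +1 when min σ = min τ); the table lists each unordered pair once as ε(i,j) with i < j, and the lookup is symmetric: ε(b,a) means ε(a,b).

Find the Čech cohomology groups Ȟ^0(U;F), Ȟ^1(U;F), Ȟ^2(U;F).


cover nerve:
  A12={q3} A13={q8} A23={q5}
C dims 3,3; δ0: rk 2, SNF 1^2
Ȟ^0: (3−2)−0=1 ⇒ Z
Ȟ^1: (3−0)−2=1 ⇒ Z
Ȟ^2: (0−0)−0=0 ⇒ 0

Ȟ^0 = Z, Ȟ^1 = Z and Ȟ^2 = 0


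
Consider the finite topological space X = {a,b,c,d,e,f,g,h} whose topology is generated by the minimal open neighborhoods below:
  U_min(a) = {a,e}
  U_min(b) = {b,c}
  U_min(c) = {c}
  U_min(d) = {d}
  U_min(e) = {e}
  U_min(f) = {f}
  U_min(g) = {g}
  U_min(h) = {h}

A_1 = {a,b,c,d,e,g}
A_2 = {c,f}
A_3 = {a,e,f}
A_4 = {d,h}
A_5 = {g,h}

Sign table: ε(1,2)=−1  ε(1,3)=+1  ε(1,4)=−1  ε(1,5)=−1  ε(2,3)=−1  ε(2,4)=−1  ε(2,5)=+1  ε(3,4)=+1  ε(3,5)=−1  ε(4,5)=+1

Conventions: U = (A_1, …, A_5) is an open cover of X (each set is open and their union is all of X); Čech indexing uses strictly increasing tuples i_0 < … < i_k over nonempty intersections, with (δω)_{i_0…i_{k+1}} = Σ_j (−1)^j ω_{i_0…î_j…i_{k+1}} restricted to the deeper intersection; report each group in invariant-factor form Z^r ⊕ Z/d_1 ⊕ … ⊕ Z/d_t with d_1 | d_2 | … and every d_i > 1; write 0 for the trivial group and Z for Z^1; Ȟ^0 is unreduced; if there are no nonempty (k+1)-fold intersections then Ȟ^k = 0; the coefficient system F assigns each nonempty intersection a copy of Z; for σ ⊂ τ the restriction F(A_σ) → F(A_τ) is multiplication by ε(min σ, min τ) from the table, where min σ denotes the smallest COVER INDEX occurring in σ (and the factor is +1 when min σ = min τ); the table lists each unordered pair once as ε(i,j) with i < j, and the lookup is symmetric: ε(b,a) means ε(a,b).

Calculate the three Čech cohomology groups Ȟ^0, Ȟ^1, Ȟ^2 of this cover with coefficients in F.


nonempty intersections:
  A12={c} A13={a,e} A14={d} A15={g} A23={f} A45={h}
C dims 5,6; δ0: rk 4, SNF 1^4
Ȟ^0: (5−4)−0=1 ⇒ Z
Ȟ^1: (6−0)−4=2 ⇒ Z^2
Ȟ^2: (0−0)−0=0 ⇒ 0

Ȟ^0 = Z; Ȟ^1 = Z^2; Ȟ^2 = 0


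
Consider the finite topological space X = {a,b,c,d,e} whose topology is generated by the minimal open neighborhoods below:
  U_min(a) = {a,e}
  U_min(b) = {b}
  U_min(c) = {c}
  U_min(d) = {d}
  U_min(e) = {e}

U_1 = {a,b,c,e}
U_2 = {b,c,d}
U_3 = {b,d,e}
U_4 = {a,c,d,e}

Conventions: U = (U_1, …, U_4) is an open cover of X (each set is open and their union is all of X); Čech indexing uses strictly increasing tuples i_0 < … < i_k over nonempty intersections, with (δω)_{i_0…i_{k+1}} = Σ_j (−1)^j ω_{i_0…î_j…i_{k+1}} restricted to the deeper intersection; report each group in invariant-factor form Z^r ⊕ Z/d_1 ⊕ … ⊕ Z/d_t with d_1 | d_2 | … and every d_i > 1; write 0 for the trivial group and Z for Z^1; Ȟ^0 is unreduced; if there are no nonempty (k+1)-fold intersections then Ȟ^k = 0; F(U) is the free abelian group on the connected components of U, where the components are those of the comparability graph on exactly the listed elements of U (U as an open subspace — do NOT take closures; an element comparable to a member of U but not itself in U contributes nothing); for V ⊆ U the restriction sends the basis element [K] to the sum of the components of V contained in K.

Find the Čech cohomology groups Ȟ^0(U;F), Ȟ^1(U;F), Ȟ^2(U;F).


cover nerve:
  U12={b,c} U13={b,e} U14={a,c,e} U23={b,d} U24={c,d} U34={d,e}
  U123={b} U124={c} U134={e} U234={d}
components per intersection:
  U1: {a,e} {b} {c}
  U2: {b} {c} {d}
  U3: {b} {d} {e}
  U4: {a,e} {c} {d}
  U12: {b} {c}
  U13: {b} {e}
  U14: {a,e} {c}
  U23: {b} {d}
  U24: {c} {d}
  U34: {d} {e}
  U123: {b}
  U124: {c}
  U134: {e}
  U234: {d}
C dims 12,12,4; δ0: rk 8, SNF 1^8; δ1: rk 4, SNF 1^4
Ȟ^0: (12−8)−0=4 ⇒ Z^4
Ȟ^1: (12−4)−8=0 ⇒ 0
Ȟ^2: (4−0)−4=0 ⇒ 0

Ȟ^0(U;F) ≅ Z^4; Ȟ^1(U;F) ≅ 0; Ȟ^2(U;F) ≅ 0


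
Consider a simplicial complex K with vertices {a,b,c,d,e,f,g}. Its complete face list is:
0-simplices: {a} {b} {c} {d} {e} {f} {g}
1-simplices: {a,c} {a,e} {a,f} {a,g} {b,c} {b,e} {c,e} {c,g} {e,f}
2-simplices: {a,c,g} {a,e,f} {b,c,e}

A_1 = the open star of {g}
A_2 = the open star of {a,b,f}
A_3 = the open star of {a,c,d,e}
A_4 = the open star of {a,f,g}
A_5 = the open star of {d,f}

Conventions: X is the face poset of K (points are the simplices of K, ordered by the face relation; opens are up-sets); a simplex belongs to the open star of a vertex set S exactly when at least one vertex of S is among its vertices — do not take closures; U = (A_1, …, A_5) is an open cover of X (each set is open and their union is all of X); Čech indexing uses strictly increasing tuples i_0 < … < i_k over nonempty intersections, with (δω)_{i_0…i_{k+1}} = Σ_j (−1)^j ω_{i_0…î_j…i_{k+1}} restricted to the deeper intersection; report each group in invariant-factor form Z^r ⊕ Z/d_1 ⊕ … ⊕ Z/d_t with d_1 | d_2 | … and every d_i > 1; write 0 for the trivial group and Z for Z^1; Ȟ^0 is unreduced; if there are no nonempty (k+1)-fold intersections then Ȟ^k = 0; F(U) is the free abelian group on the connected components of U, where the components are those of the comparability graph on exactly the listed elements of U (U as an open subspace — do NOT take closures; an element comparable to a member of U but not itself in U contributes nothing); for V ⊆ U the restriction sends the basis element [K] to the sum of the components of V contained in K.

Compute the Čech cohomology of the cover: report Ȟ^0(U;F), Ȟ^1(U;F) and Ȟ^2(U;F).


nerve simplices:
  A1={{g},{a,g},{c,g},{a,c,g}} A2={{a},{b},{f},{a,c},{a,e},{a,f},{a,g},{b,c},{b,e},{e,f},{a,c,g},{a,e,f},{b,c,e}} A3={{a},{c},{d},{e},{a,c},{a,e},{a,f},{a,g},{b,c},{b,e},{c,e},{c,g},{e,f},{a,c,g},{a,e,f},{b,c,e}} A4={{a},{f},{g},{a,c},{a,e},{a,f},{a,g},{c,g},{e,f},{a,c,g},{a,e,f}} A5={{d},{f},{a,f},{e,f},{a,e,f}}
  A12={{a,g},{a,c,g}} A13={{a,g},{c,g},{a,c,g}} A14={{g},{a,g},{c,g},{a,c,g}} A23={{a},{a,c},{a,e},{a,f},{a,g},{b,c},{b,e},{e,f},{a,c,g},{a,e,f},{b,c,e}} A24={{a},{f},{a,c},{a,e},{a,f},{a,g},{e,f},{a,c,g},{a,e,f}} A25={{f},{a,f},{e,f},{a,e,f}} A34={{a},{a,c},{a,e},{a,f},{a,g},{c,g},{e,f},{a,c,g},{a,e,f}} A35={{d},{a,f},{e,f},{a,e,f}} A45={{f},{a,f},{e,f},{a,e,f}}
  A123={{a,g},{a,c,g}} A124={{a,g},{a,c,g}} A134={{a,g},{c,g},{a,c,g}} A234={{a},{a,c},{a,e},{a,f},{a,g},{e,f},{a,c,g},{a,e,f}} A235={{a,f},{e,f},{a,e,f}} A245={{f},{a,f},{e,f},{a,e,f}} A345={{a,f},{e,f},{a,e,f}}
  A1234={{a,g},{a,c,g}} A2345={{a,f},{e,f},{a,e,f}}
components per intersection:
  A1: {{g},{a,g},{c,g},{a,c,g}}
  A2: {{a},{f},{a,c},{a,e},{a,f},{a,g},{e,f},{a,c,g},{a,e,f}} {{b},{b,c},{b,e},{b,c,e}}
  A3: {{a},{c},{e},{a,c},{a,e},{a,f},{a,g},{b,c},{b,e},{c,e},{c,g},{e,f},{a,c,g},{a,e,f},{b,c,e}} {{d}}
  A4: {{a},{f},{g},{a,c},{a,e},{a,f},{a,g},{c,g},{e,f},{a,c,g},{a,e,f}}
  A5: {{d}} {{f},{a,f},{e,f},{a,e,f}}
  A12: {{a,g},{a,c,g}}
  A13: {{a,g},{c,g},{a,c,g}}
  A14: {{g},{a,g},{c,g},{a,c,g}}
  A23: {{a},{a,c},{a,e},{a,f},{a,g},{e,f},{a,c,g},{a,e,f}} {{b,c},{b,e},{b,c,e}}
  A24: {{a},{f},{a,c},{a,e},{a,f},{a,g},{e,f},{a,c,g},{a,e,f}}
  A25: {{f},{a,f},{e,f},{a,e,f}}
  A34: {{a},{a,c},{a,e},{a,f},{a,g},{c,g},{e,f},{a,c,g},{a,e,f}}
  A35: {{d}} {{a,f},{e,f},{a,e,f}}
  A45: {{f},{a,f},{e,f},{a,e,f}}
  A123: {{a,g},{a,c,g}}
  A124: {{a,g},{a,c,g}}
  A134: {{a,g},{c,g},{a,c,g}}
  A234: {{a},{a,c},{a,e},{a,f},{a,g},{e,f},{a,c,g},{a,e,f}}
  A235: {{a,f},{e,f},{a,e,f}}
  A245: {{f},{a,f},{e,f},{a,e,f}}
  A345: {{a,f},{e,f},{a,e,f}}
  A1234: {{a,g},{a,c,g}}
  A2345: {{a,f},{e,f},{a,e,f}}
C dims 8,11,7,2; δ0: rk 6, SNF 1^6; δ1: rk 5, SNF 1^5; δ2: rk 2, SNF 1^2
degree 0: 8−6−0 = 2 → Ȟ^0 ≅ Z^2
degree 1: 11−5−6 = 0 → Ȟ^1 ≅ 0
degree 2: 7−2−5 = 0 → Ȟ^2 ≅ 0

Ȟ^0 ≅ Z^2, Ȟ^1 ≅ 0 and Ȟ^2 ≅ 0


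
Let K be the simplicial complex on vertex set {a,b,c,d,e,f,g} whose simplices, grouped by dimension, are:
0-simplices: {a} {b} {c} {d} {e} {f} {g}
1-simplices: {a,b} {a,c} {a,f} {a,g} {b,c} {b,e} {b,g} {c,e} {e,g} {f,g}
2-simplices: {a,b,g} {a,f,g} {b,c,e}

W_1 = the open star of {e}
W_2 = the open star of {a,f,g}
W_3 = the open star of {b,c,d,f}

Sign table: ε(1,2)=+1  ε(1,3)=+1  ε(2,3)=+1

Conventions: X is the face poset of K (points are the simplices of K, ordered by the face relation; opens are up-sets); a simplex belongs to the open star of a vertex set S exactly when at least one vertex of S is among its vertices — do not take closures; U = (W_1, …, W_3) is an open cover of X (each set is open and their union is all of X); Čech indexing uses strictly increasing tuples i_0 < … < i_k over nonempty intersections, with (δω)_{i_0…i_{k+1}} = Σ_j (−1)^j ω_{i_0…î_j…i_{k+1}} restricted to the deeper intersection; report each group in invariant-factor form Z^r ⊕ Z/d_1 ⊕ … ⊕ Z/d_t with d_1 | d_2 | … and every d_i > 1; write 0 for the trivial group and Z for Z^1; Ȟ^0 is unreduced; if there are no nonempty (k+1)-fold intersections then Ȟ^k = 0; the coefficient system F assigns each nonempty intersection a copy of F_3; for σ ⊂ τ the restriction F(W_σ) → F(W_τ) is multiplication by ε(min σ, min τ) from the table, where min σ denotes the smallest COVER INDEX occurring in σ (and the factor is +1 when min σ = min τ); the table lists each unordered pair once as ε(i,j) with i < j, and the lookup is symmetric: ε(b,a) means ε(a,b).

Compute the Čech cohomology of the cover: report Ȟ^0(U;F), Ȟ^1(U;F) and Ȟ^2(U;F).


nonempty intersections:
  W1={{e},{b,e},{c,e},{e,g},{b,c,e}} W2={{a},{f},{g},{a,b},{a,c},{a,f},{a,g},{b,g},{e,g},{f,g},{a,b,g},{a,f,g}} W3={{b},{c},{d},{f},{a,b},{a,c},{a,f},{b,c},{b,e},{b,g},{c,e},{f,g},{a,b,g},{a,f,g},{b,c,e}}
  W12={{e,g}} W13={{b,e},{c,e},{b,c,e}} W23={{f},{a,b},{a,c},{a,f},{b,g},{f,g},{a,b,g},{a,f,g}}
C dims 3,3; δ0: rk_F3 2
Ȟ^0: (3−2)−0=1 ⇒ Z/3
Ȟ^1: (3−0)−2=1 ⇒ Z/3
Ȟ^2: (0−0)−0=0 ⇒ 0

Ȟ^0 = Z/3; Ȟ^1 = Z/3; Ȟ^2 = 0


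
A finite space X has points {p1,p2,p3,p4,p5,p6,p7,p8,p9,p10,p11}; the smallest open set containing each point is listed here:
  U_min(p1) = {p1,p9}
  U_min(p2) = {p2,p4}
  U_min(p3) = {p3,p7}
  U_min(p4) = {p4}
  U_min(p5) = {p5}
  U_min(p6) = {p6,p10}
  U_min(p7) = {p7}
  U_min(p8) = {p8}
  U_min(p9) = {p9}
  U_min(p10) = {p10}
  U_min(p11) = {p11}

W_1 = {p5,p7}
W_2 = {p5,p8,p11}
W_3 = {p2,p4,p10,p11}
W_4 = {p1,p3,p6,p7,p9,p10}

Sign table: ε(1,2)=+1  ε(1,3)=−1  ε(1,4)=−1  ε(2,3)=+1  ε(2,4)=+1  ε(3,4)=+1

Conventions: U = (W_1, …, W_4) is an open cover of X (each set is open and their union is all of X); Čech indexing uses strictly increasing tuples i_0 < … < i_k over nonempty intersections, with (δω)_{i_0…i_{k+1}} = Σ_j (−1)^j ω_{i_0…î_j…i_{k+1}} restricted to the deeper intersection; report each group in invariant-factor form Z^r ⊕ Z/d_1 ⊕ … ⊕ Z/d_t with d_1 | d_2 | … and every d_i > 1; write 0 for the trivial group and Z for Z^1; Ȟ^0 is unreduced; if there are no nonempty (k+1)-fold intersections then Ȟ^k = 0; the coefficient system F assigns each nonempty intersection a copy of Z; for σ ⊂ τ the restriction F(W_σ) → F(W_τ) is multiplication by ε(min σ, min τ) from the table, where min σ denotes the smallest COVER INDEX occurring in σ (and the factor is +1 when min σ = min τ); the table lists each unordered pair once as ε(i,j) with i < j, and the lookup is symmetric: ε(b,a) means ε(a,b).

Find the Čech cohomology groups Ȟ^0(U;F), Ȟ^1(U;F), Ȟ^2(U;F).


Ȟ^0 = 0; Ȟ^1 = Z/2; Ȟ^2 = 0

nonempty intersections:
  W12={p5} W14={p7} W23={p11} W34={p10}
C dims 4,4; δ0: rk 4, SNF 1^3·2
Ȟ^0: (4−4)−0=0 ⇒ 0
Ȟ^1: (4−0)−4=0 plus torsion [2] ⇒ Z/2
Ȟ^2: (0−0)−0=0 ⇒ 0


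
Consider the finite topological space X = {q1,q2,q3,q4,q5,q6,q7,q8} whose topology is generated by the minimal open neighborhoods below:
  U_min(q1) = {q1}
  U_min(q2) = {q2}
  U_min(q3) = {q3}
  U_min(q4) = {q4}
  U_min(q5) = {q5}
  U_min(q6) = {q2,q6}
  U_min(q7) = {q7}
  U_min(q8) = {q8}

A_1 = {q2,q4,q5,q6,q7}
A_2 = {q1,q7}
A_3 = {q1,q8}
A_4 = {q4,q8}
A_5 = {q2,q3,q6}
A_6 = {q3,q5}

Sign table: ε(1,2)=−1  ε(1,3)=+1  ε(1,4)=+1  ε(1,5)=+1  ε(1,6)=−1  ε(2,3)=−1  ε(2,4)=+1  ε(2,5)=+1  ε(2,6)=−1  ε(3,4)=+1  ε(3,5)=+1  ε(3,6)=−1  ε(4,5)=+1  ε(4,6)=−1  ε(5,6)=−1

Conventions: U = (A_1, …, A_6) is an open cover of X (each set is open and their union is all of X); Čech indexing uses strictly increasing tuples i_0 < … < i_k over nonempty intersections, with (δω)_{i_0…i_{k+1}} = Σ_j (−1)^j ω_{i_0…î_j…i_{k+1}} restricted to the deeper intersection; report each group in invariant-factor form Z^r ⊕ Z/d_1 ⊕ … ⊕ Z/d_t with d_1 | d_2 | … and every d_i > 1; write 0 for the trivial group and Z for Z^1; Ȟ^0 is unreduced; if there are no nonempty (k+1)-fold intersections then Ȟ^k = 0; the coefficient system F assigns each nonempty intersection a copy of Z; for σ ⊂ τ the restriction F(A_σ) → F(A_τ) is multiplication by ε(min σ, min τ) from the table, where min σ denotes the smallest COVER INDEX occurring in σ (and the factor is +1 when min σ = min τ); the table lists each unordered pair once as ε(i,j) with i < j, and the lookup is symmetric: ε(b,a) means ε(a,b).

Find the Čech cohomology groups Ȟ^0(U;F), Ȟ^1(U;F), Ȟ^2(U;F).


cover nerve:
  A12={q7} A14={q4} A15={q2,q6} A16={q5} A23={q1} A34={q8} A56={q3}
C dims 6,7; δ0: rk 5, SNF 1^5
Ȟ^0: (6−5)−0=1 ⇒ Z
Ȟ^1: (7−0)−5=2 ⇒ Z^2
Ȟ^2: (0−0)−0=0 ⇒ 0

Ȟ^0 = Z, Ȟ^1 = Z^2, Ȟ^2 = 0


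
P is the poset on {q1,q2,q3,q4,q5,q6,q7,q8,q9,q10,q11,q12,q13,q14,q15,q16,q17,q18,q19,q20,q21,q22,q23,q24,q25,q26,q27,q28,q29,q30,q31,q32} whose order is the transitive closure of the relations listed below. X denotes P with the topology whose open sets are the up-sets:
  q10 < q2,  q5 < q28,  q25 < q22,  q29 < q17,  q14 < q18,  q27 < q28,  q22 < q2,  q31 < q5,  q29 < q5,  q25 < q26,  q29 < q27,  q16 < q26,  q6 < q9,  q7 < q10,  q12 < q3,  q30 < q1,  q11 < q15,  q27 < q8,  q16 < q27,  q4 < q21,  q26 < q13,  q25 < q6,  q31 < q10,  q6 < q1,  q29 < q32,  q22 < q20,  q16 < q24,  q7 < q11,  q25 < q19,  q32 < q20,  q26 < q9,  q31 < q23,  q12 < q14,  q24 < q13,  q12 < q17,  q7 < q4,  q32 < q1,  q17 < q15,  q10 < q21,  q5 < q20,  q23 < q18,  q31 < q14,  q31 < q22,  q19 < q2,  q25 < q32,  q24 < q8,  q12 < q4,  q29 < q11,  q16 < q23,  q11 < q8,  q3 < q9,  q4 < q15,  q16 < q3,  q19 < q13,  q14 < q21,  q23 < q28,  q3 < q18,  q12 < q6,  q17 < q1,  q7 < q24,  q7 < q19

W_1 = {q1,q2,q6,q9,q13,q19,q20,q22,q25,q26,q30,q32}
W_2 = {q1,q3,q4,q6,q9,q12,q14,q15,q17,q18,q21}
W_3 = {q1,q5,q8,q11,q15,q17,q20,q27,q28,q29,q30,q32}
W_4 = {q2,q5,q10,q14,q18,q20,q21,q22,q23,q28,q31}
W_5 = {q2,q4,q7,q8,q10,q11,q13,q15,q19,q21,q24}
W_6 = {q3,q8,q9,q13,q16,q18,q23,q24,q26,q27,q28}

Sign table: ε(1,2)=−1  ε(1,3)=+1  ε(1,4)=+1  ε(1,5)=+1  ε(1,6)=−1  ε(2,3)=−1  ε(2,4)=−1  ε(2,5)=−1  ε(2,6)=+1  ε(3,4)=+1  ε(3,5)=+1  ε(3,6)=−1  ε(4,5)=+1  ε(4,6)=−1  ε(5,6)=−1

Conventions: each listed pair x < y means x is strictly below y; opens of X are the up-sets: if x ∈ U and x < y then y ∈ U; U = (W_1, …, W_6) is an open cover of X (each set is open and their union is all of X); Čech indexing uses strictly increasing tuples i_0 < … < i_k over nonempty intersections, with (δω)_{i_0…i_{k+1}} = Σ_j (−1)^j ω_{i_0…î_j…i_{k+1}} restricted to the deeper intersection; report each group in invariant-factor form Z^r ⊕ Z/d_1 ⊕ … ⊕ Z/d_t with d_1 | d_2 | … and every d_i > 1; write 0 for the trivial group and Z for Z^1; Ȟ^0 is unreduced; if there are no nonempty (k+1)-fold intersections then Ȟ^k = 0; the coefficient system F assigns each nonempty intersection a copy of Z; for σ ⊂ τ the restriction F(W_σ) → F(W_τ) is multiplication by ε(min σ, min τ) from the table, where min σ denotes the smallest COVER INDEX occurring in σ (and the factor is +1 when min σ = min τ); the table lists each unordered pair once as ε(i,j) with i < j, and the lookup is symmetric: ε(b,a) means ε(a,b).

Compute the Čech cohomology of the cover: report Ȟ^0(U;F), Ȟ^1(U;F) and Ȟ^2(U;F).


Ȟ^0(U;F) ≅ Z,  Ȟ^1(U;F) ≅ 0,  Ȟ^2(U;F) ≅ Z/2

cover nerve:
  W12={q1,q6,q9} W13={q1,q20,q30,q32} W14={q2,q20,q22} W15={q2,q13,q19} W16={q9,q13,q26} W23={q1,q15,q17} W24={q14,q18,q21} W25={q4,q15,q21} W26={q3,q9,q18} W34={q5,q20,q28} W35={q8,q11,q15} W36={q8,q27,q28} W45={q2,q10,q21} W46={q18,q23,q28} W56={q8,q13,q24}
  W123={q1} W126={q9} W134={q20} W145={q2} W156={q13} W235={q15} W245={q21} W246={q18} W346={q28} W356={q8}
C dims 6,15,10; δ0: rk 5, SNF 1^5; δ1: rk 10, SNF 1^9·2
Ȟ^0: (6−5)−0=1 ⇒ Z
Ȟ^1: (15−10)−5=0 ⇒ 0
Ȟ^2: (10−0)−10=0 plus torsion [2] ⇒ Z/2


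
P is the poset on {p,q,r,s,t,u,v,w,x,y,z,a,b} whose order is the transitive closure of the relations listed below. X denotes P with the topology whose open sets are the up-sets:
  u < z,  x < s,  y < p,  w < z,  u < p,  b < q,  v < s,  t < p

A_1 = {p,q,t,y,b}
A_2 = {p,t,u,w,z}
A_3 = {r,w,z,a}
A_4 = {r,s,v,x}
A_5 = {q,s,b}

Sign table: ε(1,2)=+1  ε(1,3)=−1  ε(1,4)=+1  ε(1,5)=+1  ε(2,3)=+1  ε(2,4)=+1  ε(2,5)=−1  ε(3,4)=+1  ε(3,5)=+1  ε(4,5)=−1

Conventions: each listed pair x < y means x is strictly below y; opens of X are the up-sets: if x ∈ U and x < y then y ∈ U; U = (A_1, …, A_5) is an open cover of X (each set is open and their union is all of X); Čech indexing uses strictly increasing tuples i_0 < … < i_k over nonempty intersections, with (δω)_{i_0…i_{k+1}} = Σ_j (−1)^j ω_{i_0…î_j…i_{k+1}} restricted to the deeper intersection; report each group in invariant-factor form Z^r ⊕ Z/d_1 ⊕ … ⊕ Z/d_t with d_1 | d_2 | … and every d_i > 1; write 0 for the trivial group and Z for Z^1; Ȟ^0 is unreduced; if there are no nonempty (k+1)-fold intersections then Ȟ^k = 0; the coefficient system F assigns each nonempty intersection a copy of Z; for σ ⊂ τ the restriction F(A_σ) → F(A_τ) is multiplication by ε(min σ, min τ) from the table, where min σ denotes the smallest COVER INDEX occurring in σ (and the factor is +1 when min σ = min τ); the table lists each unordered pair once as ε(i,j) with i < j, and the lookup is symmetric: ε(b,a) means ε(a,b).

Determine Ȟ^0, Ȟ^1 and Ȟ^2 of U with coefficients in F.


Ȟ^0 = 0, Ȟ^1 = Z/2 and Ȟ^2 = 0

intersection data:
  A12={p,t} A15={q,b} A23={w,z} A34={r} A45={s}
C dims 5,5; δ0: rk 5, SNF 1^4·2
Ȟ^0 = (5 − 5) − 0 = 0, so Ȟ^0 ≅ 0
Ȟ^1 = (5 − 0) − 5 = 0 plus torsion [2], so Ȟ^1 ≅ Z/2
Ȟ^2 = (0 − 0) − 0 = 0, so Ȟ^2 ≅ 0


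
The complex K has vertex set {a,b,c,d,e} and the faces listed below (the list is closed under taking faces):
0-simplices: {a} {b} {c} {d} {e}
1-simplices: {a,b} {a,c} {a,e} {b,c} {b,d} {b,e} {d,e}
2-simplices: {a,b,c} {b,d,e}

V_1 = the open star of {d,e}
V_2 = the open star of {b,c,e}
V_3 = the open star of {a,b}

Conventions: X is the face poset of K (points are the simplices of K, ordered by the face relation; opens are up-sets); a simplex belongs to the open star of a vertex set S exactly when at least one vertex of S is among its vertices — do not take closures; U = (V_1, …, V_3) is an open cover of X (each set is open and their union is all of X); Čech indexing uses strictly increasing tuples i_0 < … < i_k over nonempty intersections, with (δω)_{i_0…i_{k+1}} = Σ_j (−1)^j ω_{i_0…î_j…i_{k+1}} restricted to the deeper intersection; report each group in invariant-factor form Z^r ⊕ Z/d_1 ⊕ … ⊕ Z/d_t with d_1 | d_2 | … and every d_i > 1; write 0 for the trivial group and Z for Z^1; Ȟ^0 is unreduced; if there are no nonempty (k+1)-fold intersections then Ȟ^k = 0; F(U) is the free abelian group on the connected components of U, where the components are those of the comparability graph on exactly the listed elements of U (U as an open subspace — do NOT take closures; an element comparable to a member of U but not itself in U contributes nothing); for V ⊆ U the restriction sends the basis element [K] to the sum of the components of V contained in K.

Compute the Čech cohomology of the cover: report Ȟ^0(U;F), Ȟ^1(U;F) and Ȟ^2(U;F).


intersection data:
  V1={{d},{e},{a,e},{b,d},{b,e},{d,e},{b,d,e}} V2={{b},{c},{e},{a,b},{a,c},{a,e},{b,c},{b,d},{b,e},{d,e},{a,b,c},{b,d,e}} V3={{a},{b},{a,b},{a,c},{a,e},{b,c},{b,d},{b,e},{a,b,c},{b,d,e}}
  V12={{e},{a,e},{b,d},{b,e},{d,e},{b,d,e}} V13={{a,e},{b,d},{b,e},{b,d,e}} V23={{b},{a,b},{a,c},{a,e},{b,c},{b,d},{b,e},{a,b,c},{b,d,e}}
  V123={{a,e},{b,d},{b,e},{b,d,e}}
components per intersection:
  V1: {{d},{e},{a,e},{b,d},{b,e},{d,e},{b,d,e}}
  V2: {{b},{c},{e},{a,b},{a,c},{a,e},{b,c},{b,d},{b,e},{d,e},{a,b,c},{b,d,e}}
  V3: {{a},{b},{a,b},{a,c},{a,e},{b,c},{b,d},{b,e},{a,b,c},{b,d,e}}
  V12: {{e},{a,e},{b,d},{b,e},{d,e},{b,d,e}}
  V13: {{a,e}} {{b,d},{b,e},{b,d,e}}
  V23: {{b},{a,b},{a,c},{b,c},{b,d},{b,e},{a,b,c},{b,d,e}} {{a,e}}
  V123: {{a,e}} {{b,d},{b,e},{b,d,e}}
C dims 3,5,2; δ0: rk 2, SNF 1^2; δ1: rk 2, SNF 1^2
Ȟ^0 = (3 − 2) − 0 = 1, so Ȟ^0 ≅ Z
Ȟ^1 = (5 − 2) − 2 = 1, so Ȟ^1 ≅ Z
Ȟ^2 = (2 − 0) − 2 = 0, so Ȟ^2 ≅ 0

Ȟ^0 = Z, Ȟ^1 = Z, Ȟ^2 = 0


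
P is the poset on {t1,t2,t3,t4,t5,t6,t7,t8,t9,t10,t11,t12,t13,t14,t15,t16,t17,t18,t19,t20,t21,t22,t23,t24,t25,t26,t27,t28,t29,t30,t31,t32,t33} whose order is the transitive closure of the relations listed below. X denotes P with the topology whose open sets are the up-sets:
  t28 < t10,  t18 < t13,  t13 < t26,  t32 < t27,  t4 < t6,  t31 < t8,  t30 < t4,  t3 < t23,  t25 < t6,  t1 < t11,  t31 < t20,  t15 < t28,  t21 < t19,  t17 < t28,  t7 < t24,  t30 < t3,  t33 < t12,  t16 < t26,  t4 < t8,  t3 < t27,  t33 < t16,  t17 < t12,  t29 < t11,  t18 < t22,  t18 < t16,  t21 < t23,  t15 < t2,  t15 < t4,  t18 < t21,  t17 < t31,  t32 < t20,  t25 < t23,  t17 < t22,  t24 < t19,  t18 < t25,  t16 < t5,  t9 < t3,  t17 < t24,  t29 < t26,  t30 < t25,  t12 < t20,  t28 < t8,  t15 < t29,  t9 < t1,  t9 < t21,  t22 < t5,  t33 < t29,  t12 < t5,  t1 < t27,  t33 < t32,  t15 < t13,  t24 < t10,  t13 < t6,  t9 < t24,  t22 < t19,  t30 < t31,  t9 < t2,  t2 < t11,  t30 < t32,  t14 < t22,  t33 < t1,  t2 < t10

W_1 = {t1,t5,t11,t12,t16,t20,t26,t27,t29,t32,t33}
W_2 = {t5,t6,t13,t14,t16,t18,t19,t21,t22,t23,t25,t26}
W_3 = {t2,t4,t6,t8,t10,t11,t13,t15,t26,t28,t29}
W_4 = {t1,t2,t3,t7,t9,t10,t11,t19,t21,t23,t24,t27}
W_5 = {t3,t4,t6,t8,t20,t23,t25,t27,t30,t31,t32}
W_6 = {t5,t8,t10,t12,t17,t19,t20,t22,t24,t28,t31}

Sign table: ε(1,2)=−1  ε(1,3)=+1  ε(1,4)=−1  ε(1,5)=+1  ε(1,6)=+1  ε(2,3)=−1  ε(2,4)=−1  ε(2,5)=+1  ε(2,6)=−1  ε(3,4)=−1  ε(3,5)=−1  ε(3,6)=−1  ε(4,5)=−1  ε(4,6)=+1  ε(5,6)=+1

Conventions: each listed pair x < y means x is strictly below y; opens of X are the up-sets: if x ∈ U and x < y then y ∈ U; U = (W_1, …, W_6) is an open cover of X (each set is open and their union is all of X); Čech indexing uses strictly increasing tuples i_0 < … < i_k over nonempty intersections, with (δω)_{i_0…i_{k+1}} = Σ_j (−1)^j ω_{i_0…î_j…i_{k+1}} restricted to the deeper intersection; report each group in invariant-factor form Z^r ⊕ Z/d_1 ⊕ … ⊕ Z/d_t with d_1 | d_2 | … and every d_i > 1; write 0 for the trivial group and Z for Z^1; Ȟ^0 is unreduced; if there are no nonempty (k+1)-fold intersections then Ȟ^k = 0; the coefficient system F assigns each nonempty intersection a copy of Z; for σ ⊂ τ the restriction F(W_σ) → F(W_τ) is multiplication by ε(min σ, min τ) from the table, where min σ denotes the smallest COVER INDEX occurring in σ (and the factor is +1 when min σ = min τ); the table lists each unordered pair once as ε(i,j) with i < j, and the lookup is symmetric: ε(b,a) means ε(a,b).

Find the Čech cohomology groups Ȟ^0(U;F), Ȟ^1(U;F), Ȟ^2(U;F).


Ȟ^0 = 0; Ȟ^1 = Z/2; Ȟ^2 = Z

intersection data:
  W12={t5,t16,t26} W13={t11,t26,t29} W14={t1,t11,t27} W15={t20,t27,t32} W16={t5,t12,t20} W23={t6,t13,t26} W24={t19,t21,t23} W25={t6,t23,t25} W26={t5,t19,t22} W34={t2,t10,t11} W35={t4,t6,t8} W36={t8,t10,t28} W45={t3,t23,t27} W46={t10,t19,t24} W56={t8,t20,t31}
  W123={t26} W126={t5} W134={t11} W145={t27} W156={t20} W235={t6} W245={t23} W246={t19} W346={t10} W356={t8}
C dims 6,15,10; δ0: rk 6, SNF 1^5·2; δ1: rk 9, SNF 1^9
Ȟ^0 = (6 − 6) − 0 = 0, so Ȟ^0 ≅ 0
Ȟ^1 = (15 − 9) − 6 = 0 plus torsion [2], so Ȟ^1 ≅ Z/2
Ȟ^2 = (10 − 0) − 9 = 1, so Ȟ^2 ≅ Z


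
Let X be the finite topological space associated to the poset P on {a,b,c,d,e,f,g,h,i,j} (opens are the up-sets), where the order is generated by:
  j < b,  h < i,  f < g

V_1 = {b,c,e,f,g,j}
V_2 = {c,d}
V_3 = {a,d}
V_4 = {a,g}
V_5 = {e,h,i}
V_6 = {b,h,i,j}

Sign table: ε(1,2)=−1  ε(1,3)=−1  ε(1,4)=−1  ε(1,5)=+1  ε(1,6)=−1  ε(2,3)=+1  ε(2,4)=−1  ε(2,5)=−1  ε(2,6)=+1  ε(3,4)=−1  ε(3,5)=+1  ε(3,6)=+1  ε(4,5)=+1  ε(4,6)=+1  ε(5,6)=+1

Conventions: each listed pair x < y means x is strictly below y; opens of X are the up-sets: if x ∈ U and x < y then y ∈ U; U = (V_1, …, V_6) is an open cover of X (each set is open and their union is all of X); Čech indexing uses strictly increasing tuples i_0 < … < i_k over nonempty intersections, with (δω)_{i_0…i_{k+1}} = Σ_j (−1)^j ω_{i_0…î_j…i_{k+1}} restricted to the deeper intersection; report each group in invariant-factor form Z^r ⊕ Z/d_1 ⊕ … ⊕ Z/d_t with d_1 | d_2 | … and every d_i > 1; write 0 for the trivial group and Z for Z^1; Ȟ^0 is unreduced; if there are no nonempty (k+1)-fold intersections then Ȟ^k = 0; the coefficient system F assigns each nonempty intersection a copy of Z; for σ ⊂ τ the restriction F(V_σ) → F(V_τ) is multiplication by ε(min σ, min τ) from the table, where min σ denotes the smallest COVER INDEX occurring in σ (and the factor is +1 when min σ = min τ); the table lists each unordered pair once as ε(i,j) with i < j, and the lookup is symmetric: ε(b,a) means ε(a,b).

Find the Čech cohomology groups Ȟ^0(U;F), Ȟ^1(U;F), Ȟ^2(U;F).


Ȟ^0(U;F) ≅ 0,  Ȟ^1(U;F) ≅ Z ⊕ Z/2,  Ȟ^2(U;F) ≅ 0

nerve of the cover:
  V12={c} V14={g} V15={e} V16={b,j} V23={d} V34={a} V56={h,i}
C dims 6,7; δ0: rk 6, SNF 1^5·2
Ȟ^0 = (6 − 6) − 0 = 0, so Ȟ^0 ≅ 0
Ȟ^1 = (7 − 0) − 6 = 1 plus torsion [2], so Ȟ^1 ≅ Z ⊕ Z/2
Ȟ^2 = (0 − 0) − 0 = 0, so Ȟ^2 ≅ 0


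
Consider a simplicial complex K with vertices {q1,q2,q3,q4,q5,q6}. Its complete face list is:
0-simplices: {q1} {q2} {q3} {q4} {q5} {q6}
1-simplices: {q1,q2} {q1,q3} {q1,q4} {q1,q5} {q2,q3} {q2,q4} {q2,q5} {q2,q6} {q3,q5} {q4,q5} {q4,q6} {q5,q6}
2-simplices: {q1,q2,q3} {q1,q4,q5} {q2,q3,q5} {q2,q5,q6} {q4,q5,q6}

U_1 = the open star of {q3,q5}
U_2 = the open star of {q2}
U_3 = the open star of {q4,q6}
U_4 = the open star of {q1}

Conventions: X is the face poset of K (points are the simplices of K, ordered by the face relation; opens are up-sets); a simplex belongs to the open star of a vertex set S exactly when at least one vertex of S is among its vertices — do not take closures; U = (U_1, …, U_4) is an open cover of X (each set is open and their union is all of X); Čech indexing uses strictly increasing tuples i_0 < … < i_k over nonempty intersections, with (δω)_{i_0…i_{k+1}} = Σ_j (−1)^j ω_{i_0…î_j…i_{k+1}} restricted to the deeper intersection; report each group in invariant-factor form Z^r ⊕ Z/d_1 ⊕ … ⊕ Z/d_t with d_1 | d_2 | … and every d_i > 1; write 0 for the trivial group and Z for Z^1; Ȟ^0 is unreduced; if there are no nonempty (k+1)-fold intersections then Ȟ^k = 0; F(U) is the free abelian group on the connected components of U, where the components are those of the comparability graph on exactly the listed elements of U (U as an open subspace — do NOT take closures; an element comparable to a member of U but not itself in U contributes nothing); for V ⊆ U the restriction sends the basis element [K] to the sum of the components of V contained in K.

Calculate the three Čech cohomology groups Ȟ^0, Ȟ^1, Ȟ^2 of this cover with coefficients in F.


Ȟ^0(U;F) ≅ Z, Ȟ^1(U;F) ≅ Z^2, Ȟ^2(U;F) ≅ 0

nonempty intersections:
  U1={{q3},{q5},{q1,q3},{q1,q5},{q2,q3},{q2,q5},{q3,q5},{q4,q5},{q5,q6},{q1,q2,q3},{q1,q4,q5},{q2,q3,q5},{q2,q5,q6},{q4,q5,q6}} U2={{q2},{q1,q2},{q2,q3},{q2,q4},{q2,q5},{q2,q6},{q1,q2,q3},{q2,q3,q5},{q2,q5,q6}} U3={{q4},{q6},{q1,q4},{q2,q4},{q2,q6},{q4,q5},{q4,q6},{q5,q6},{q1,q4,q5},{q2,q5,q6},{q4,q5,q6}} U4={{q1},{q1,q2},{q1,q3},{q1,q4},{q1,q5},{q1,q2,q3},{q1,q4,q5}}
  U12={{q2,q3},{q2,q5},{q1,q2,q3},{q2,q3,q5},{q2,q5,q6}} U13={{q4,q5},{q5,q6},{q1,q4,q5},{q2,q5,q6},{q4,q5,q6}} U14={{q1,q3},{q1,q5},{q1,q2,q3},{q1,q4,q5}} U23={{q2,q4},{q2,q6},{q2,q5,q6}} U24={{q1,q2},{q1,q2,q3}} U34={{q1,q4},{q1,q4,q5}}
  U123={{q2,q5,q6}} U124={{q1,q2,q3}} U134={{q1,q4,q5}}
components per intersection:
  U1: {{q3},{q5},{q1,q3},{q1,q5},{q2,q3},{q2,q5},{q3,q5},{q4,q5},{q5,q6},{q1,q2,q3},{q1,q4,q5},{q2,q3,q5},{q2,q5,q6},{q4,q5,q6}}
  U2: {{q2},{q1,q2},{q2,q3},{q2,q4},{q2,q5},{q2,q6},{q1,q2,q3},{q2,q3,q5},{q2,q5,q6}}
  U3: {{q4},{q6},{q1,q4},{q2,q4},{q2,q6},{q4,q5},{q4,q6},{q5,q6},{q1,q4,q5},{q2,q5,q6},{q4,q5,q6}}
  U4: {{q1},{q1,q2},{q1,q3},{q1,q4},{q1,q5},{q1,q2,q3},{q1,q4,q5}}
  U12: {{q2,q3},{q2,q5},{q1,q2,q3},{q2,q3,q5},{q2,q5,q6}}
  U13: {{q4,q5},{q5,q6},{q1,q4,q5},{q2,q5,q6},{q4,q5,q6}}
  U14: {{q1,q3},{q1,q2,q3}} {{q1,q5},{q1,q4,q5}}
  U23: {{q2,q4}} {{q2,q6},{q2,q5,q6}}
  U24: {{q1,q2},{q1,q2,q3}}
  U34: {{q1,q4},{q1,q4,q5}}
  U123: {{q2,q5,q6}}
  U124: {{q1,q2,q3}}
  U134: {{q1,q4,q5}}
C dims 4,8,3; δ0: rk 3, SNF 1^3; δ1: rk 3, SNF 1^3
Ȟ^0: (4−3)−0=1 ⇒ Z
Ȟ^1: (8−3)−3=2 ⇒ Z^2
Ȟ^2: (3−0)−3=0 ⇒ 0


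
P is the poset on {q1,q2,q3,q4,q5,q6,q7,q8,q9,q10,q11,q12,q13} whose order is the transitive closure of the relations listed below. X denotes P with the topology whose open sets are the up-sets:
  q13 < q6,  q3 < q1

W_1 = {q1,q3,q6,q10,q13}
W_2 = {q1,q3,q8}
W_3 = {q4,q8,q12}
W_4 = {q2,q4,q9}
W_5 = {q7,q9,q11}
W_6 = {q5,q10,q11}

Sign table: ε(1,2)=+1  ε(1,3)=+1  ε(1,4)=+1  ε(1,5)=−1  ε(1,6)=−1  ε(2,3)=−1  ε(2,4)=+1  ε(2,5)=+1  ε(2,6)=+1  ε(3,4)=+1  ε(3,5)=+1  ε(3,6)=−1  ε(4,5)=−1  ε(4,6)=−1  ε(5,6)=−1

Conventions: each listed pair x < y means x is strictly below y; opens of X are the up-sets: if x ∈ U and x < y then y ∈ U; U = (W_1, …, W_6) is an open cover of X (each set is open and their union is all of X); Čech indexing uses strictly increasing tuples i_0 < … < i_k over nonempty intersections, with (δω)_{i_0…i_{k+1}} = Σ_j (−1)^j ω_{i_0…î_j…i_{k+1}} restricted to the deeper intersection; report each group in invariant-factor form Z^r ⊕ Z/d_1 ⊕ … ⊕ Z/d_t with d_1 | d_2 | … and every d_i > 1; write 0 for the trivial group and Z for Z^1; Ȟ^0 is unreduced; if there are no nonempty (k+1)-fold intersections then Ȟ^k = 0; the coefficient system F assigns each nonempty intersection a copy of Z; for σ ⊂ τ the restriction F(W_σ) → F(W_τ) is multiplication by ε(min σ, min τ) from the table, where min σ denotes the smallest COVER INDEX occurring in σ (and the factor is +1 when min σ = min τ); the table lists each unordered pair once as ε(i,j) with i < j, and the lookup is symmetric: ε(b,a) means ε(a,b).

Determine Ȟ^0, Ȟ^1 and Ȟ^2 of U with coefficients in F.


Ȟ^0 = Z, Ȟ^1 = Z and Ȟ^2 = 0

cover nerve:
  W12={q1,q3} W16={q10} W23={q8} W34={q4} W45={q9} W56={q11}
C dims 6,6; δ0: rk 5, SNF 1^5
Ȟ^0: (6−5)−0=1 ⇒ Z
Ȟ^1: (6−0)−5=1 ⇒ Z
Ȟ^2: (0−0)−0=0 ⇒ 0
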